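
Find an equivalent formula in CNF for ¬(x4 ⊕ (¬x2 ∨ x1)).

(¬x4 ∨ ¬x2 ∨ x1) ∧ (x2 ∨ x4) ∧ (¬x1 ∨ x4)

¬(x4 ⊕ (¬x2 ∨ x1))
⇔ ¬((x4 ∨ ¬x2 ∨ x1) ∧ ¬(x4 ∧ (¬x2 ∨ x1)))   (expand ⊕)
⇔ ¬(x4 ∨ ¬x2 ∨ x1) ∨ ¬¬(x4 ∧ (¬x2 ∨ x1))   (De Morgan)
⇔ (¬x4 ∧ ¬¬x2 ∧ ¬x1) ∨ ¬¬(x4 ∧ (¬x2 ∨ x1))   (De Morgan)
⇔ (¬x4 ∧ x2 ∧ ¬x1) ∨ ¬¬(x4 ∧ (¬x2 ∨ x1))   (double negation)
⇔ (¬x4 ∧ x2 ∧ ¬x1) ∨ (x4 ∧ (¬x2 ∨ x1))   (double negation)
⇔ (¬x4 ∨ x4) ∧ (¬x4 ∨ ¬x2 ∨ x1) ∧ (x2 ∨ x4) ∧ (x2 ∨ ¬x2 ∨ x1) ∧ (¬x1 ∨ x4) ∧ (¬x1 ∨ ¬x2 ∨ x1)   (distribute ∨ over ∧)
⇔ (¬x4 ∨ ¬x2 ∨ x1) ∧ (x2 ∨ x4) ∧ (¬x1 ∨ x4)   (simplify)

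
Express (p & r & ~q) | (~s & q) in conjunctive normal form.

(p & r & ~q) | (~s & q)
= (p | ~s) & (p | q) & (r | ~s) & (r | q) & (~q | ~s) & (~q | q)   [distribute | over &]
= (p | ~s) & (p | q) & (r | ~s) & (r | q) & (~q | ~s)   [simplify]

(p | ~s) & (p | q) & (r | ~s) & (r | q) & (~q | ~s)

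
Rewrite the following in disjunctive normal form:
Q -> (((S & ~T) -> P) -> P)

~Q | (S & ~T & ~P) | P

Q -> (((S & ~T) -> P) -> P)
= ~Q | (((S & ~T) -> P) -> P)
= ~Q | ~((S & ~T) -> P) | P
= ~Q | ~(~(S & ~T) | P) | P
= ~Q | (~~(S & ~T) & ~P) | P
= ~Q | (S & ~T & ~P) | P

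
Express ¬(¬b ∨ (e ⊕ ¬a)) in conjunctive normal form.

¬(¬b ∨ (e ⊕ ¬a))
= ¬(¬b ∨ ((e ∨ ¬a) ∧ ¬(e ∧ ¬a)))   (expand ⊕)
= ¬¬b ∧ ¬((e ∨ ¬a) ∧ ¬(e ∧ ¬a))   (De Morgan)
= b ∧ ¬((e ∨ ¬a) ∧ ¬(e ∧ ¬a))   (double negation)
= b ∧ (¬(e ∨ ¬a) ∨ ¬¬(e ∧ ¬a))   (De Morgan)
= b ∧ ((¬e ∧ ¬¬a) ∨ ¬¬(e ∧ ¬a))   (De Morgan)
= b ∧ ((¬e ∧ a) ∨ ¬¬(e ∧ ¬a))   (double negation)
= b ∧ ((¬e ∧ a) ∨ (e ∧ ¬a))   (double negation)
= b ∧ (¬e ∨ e) ∧ (¬e ∨ ¬a) ∧ (a ∨ e) ∧ (a ∨ ¬a)   (distribute ∨ over ∧)
= b ∧ (¬e ∨ ¬a) ∧ (a ∨ e)   (simplify)

b ∧ (¬e ∨ ¬a) ∧ (a ∨ e)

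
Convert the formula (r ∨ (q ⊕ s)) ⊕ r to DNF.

(r ∨ (q ⊕ s)) ⊕ r
≡ ((r ∨ (q ⊕ s)) ∧ ¬r) ∨ (¬(r ∨ (q ⊕ s)) ∧ r)   [expand ⊕]
≡ ((r ∨ (q ∧ ¬s) ∨ (¬q ∧ s)) ∧ ¬r) ∨ (¬(r ∨ (q ⊕ s)) ∧ r)   [expand ⊕]
≡ ((r ∨ (q ∧ ¬s) ∨ (¬q ∧ s)) ∧ ¬r) ∨ (¬(r ∨ (q ∧ ¬s) ∨ (¬q ∧ s)) ∧ r)   [expand ⊕]
≡ ((r ∨ (q ∧ ¬s) ∨ (¬q ∧ s)) ∧ ¬r) ∨ (¬r ∧ ¬(q ∧ ¬s) ∧ ¬(¬q ∧ s) ∧ r)   [De Morgan]
≡ ((r ∨ (q ∧ ¬s) ∨ (¬q ∧ s)) ∧ ¬r) ∨ (¬r ∧ (¬q ∨ ¬¬s) ∧ ¬(¬q ∧ s) ∧ r)   [De Morgan]
≡ ((r ∨ (q ∧ ¬s) ∨ (¬q ∧ s)) ∧ ¬r) ∨ (¬r ∧ (¬q ∨ s) ∧ ¬(¬q ∧ s) ∧ r)   [double negation]
≡ ((r ∨ (q ∧ ¬s) ∨ (¬q ∧ s)) ∧ ¬r) ∨ (¬r ∧ (¬q ∨ s) ∧ (¬¬q ∨ ¬s) ∧ r)   [De Morgan]
≡ ((r ∨ (q ∧ ¬s) ∨ (¬q ∧ s)) ∧ ¬r) ∨ (¬r ∧ (¬q ∨ s) ∧ (q ∨ ¬s) ∧ r)   [double negation]
≡ (r ∧ ¬r) ∨ (q ∧ ¬s ∧ ¬r) ∨ (¬q ∧ s ∧ ¬r) ∨ (¬r ∧ ¬q ∧ q ∧ r) ∨ (¬r ∧ ¬q ∧ ¬s ∧ r) ∨ (¬r ∧ s ∧ q ∧ r) ∨ (¬r ∧ s ∧ ¬s ∧ r)   [distribute ∧ over ∨]
≡ (q ∧ ¬s ∧ ¬r) ∨ (¬q ∧ s ∧ ¬r)   [simplify]

(q ∧ ¬s ∧ ¬r) ∨ (¬q ∧ s ∧ ¬r)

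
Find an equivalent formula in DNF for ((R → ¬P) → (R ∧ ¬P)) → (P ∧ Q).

((R → ¬P) → (R ∧ ¬P)) → (P ∧ Q)
≡ ¬((R → ¬P) → (R ∧ ¬P)) ∨ (P ∧ Q)   (eliminate →)
≡ ¬(¬(R → ¬P) ∨ (R ∧ ¬P)) ∨ (P ∧ Q)   (eliminate →)
≡ ¬(¬(¬R ∨ ¬P) ∨ (R ∧ ¬P)) ∨ (P ∧ Q)   (eliminate →)
≡ (¬¬(¬R ∨ ¬P) ∧ ¬(R ∧ ¬P)) ∨ (P ∧ Q)   (De Morgan)
≡ ((¬R ∨ ¬P) ∧ ¬(R ∧ ¬P)) ∨ (P ∧ Q)   (double negation)
≡ ((¬R ∨ ¬P) ∧ (¬R ∨ ¬¬P)) ∨ (P ∧ Q)   (De Morgan)
≡ ((¬R ∨ ¬P) ∧ (¬R ∨ P)) ∨ (P ∧ Q)   (double negation)
≡ (¬R ∧ ¬R) ∨ (¬R ∧ P) ∨ (¬P ∧ ¬R) ∨ (¬P ∧ P) ∨ (P ∧ Q)   (distribute ∧ over ∨)
≡ ¬R ∨ (P ∧ Q)   (simplify)

¬R ∨ (P ∧ Q)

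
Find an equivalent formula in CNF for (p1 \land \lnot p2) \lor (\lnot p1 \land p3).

(p1 \lor p3) \land (\lnot p2 \lor \lnot p1) \land (\lnot p2 \lor p3)

(p1 \land \lnot p2) \lor (\lnot p1 \land p3)
⇔ (p1 \lor \lnot p1) \land (p1 \lor p3) \land (\lnot p2 \lor \lnot p1) \land (\lnot p2 \lor p3)   — distribute \lor over \land
⇔ (p1 \lor p3) \land (\lnot p2 \lor \lnot p1) \land (\lnot p2 \lor p3)   — simplify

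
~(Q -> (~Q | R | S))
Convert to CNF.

~(Q -> (~Q | R | S))
= ~(~Q | ~Q | R | S)   — eliminate ->
= ~~Q & ~~Q & ~R & ~S   — De Morgan
= Q & ~~Q & ~R & ~S   — double negation
= Q & Q & ~R & ~S   — double negation
= Q & ~R & ~S   — simplify

Q & ~R & ~S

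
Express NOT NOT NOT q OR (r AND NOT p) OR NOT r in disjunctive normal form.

NOT NOT NOT q OR (r AND NOT p) OR NOT r
≡ NOT q OR (r AND NOT p) OR NOT r   — double negation

NOT q OR (r AND NOT p) OR NOT r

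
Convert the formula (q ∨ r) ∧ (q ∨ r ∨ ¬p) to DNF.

(q ∨ r) ∧ (q ∨ r ∨ ¬p)
= (q ∧ q) ∨ (q ∧ r) ∨ (q ∧ ¬p) ∨ (r ∧ q) ∨ (r ∧ r) ∨ (r ∧ ¬p)   [distribute ∧ over ∨]
= q ∨ r   [simplify]

q ∨ r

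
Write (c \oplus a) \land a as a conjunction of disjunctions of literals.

(c \oplus a) \land a
≡ (c \lor a) \land \lnot (c \land a) \land a   [expand \oplus]
≡ (c \lor a) \land (\lnot c \lor \lnot a) \land a   [De Morgan]
≡ (\lnot c \lor \lnot a) \land a   [simplify]

(\lnot c \lor \lnot a) \land a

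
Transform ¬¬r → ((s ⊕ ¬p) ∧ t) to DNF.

¬¬r → ((s ⊕ ¬p) ∧ t)
≡ ¬¬¬r ∨ ((s ⊕ ¬p) ∧ t)   [eliminate →]
≡ ¬¬¬r ∨ (((s ∧ ¬¬p) ∨ (¬s ∧ ¬p)) ∧ t)   [expand ⊕]
≡ ¬r ∨ (((s ∧ ¬¬p) ∨ (¬s ∧ ¬p)) ∧ t)   [double negation]
≡ ¬r ∨ (((s ∧ p) ∨ (¬s ∧ ¬p)) ∧ t)   [double negation]
≡ ¬r ∨ (s ∧ p ∧ t) ∨ (¬s ∧ ¬p ∧ t)   [distribute ∧ over ∨]

¬r ∨ (s ∧ p ∧ t) ∨ (¬s ∧ ¬p ∧ t)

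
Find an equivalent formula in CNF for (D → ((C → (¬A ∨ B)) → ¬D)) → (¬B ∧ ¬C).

(D ∨ ¬B) ∧ (D ∨ ¬C) ∧ (¬C ∨ ¬A ∨ B)

(D → ((C → (¬A ∨ B)) → ¬D)) → (¬B ∧ ¬C)
⇔ ¬(D → ((C → (¬A ∨ B)) → ¬D)) ∨ (¬B ∧ ¬C)   [eliminate →]
⇔ ¬(¬D ∨ ((C → (¬A ∨ B)) → ¬D)) ∨ (¬B ∧ ¬C)   [eliminate →]
⇔ ¬(¬D ∨ ¬(C → (¬A ∨ B)) ∨ ¬D) ∨ (¬B ∧ ¬C)   [eliminate →]
⇔ ¬(¬D ∨ ¬(¬C ∨ ¬A ∨ B) ∨ ¬D) ∨ (¬B ∧ ¬C)   [eliminate →]
⇔ (¬¬D ∧ ¬¬(¬C ∨ ¬A ∨ B) ∧ ¬¬D) ∨ (¬B ∧ ¬C)   [De Morgan]
⇔ (D ∧ ¬¬(¬C ∨ ¬A ∨ B) ∧ ¬¬D) ∨ (¬B ∧ ¬C)   [double negation]
⇔ (D ∧ (¬C ∨ ¬A ∨ B) ∧ ¬¬D) ∨ (¬B ∧ ¬C)   [double negation]
⇔ (D ∧ (¬C ∨ ¬A ∨ B) ∧ D) ∨ (¬B ∧ ¬C)   [double negation]
⇔ (D ∨ ¬B) ∧ (D ∨ ¬C) ∧ (¬C ∨ ¬A ∨ B ∨ ¬B) ∧ (¬C ∨ ¬A ∨ B ∨ ¬C) ∧ (D ∨ ¬B) ∧ (D ∨ ¬C)   [distribute ∨ over ∧]
⇔ (D ∨ ¬B) ∧ (D ∨ ¬C) ∧ (¬C ∨ ¬A ∨ B)   [simplify]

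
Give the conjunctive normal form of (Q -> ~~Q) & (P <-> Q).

(Q -> ~~Q) & (P <-> Q)
⇔ (~Q | ~~Q) & (P <-> Q)   [eliminate ->]
⇔ (~Q | ~~Q) & (P -> Q) & (Q -> P)   [eliminate <->]
⇔ (~Q | ~~Q) & (~P | Q) & (Q -> P)   [eliminate ->]
⇔ (~Q | ~~Q) & (~P | Q) & (~Q | P)   [eliminate ->]
⇔ (~Q | Q) & (~P | Q) & (~Q | P)   [double negation]
⇔ (~P | Q) & (~Q | P)   [simplify]

(~P | Q) & (~Q | P)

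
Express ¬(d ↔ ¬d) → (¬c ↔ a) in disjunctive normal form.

¬(d ↔ ¬d) → (¬c ↔ a)
≡ ¬¬(d ↔ ¬d) ∨ (¬c ↔ a)   [eliminate →]
≡ ¬¬((d → ¬d) ∧ (¬d → d)) ∨ (¬c ↔ a)   [eliminate ↔]
≡ ¬¬((¬d ∨ ¬d) ∧ (¬d → d)) ∨ (¬c ↔ a)   [eliminate →]
≡ ¬¬((¬d ∨ ¬d) ∧ (¬¬d ∨ d)) ∨ (¬c ↔ a)   [eliminate →]
≡ ¬¬((¬d ∨ ¬d) ∧ (¬¬d ∨ d)) ∨ ((¬c → a) ∧ (a → ¬c))   [eliminate ↔]
≡ ¬¬((¬d ∨ ¬d) ∧ (¬¬d ∨ d)) ∨ ((¬¬c ∨ a) ∧ (a → ¬c))   [eliminate →]
≡ ¬¬((¬d ∨ ¬d) ∧ (¬¬d ∨ d)) ∨ ((¬¬c ∨ a) ∧ (¬a ∨ ¬c))   [eliminate →]
≡ ((¬d ∨ ¬d) ∧ (¬¬d ∨ d)) ∨ ((¬¬c ∨ a) ∧ (¬a ∨ ¬c))   [double negation]
≡ ((¬d ∨ ¬d) ∧ (d ∨ d)) ∨ ((¬¬c ∨ a) ∧ (¬a ∨ ¬c))   [double negation]
≡ ((¬d ∨ ¬d) ∧ (d ∨ d)) ∨ ((c ∨ a) ∧ (¬a ∨ ¬c))   [double negation]
≡ (¬d ∧ d) ∨ (¬d ∧ d) ∨ (¬d ∧ d) ∨ (¬d ∧ d) ∨ (c ∧ ¬a) ∨ (c ∧ ¬c) ∨ (a ∧ ¬a) ∨ (a ∧ ¬c)   [distribute ∧ over ∨]
≡ (c ∧ ¬a) ∨ (a ∧ ¬c)   [simplify]

(c ∧ ¬a) ∨ (a ∧ ¬c)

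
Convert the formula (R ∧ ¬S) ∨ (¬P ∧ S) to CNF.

(R ∨ ¬P) ∧ (R ∨ S) ∧ (¬S ∨ ¬P)

(R ∧ ¬S) ∨ (¬P ∧ S)
≡ (R ∨ ¬P) ∧ (R ∨ S) ∧ (¬S ∨ ¬P) ∧ (¬S ∨ S)   (distribute ∨ over ∧)
≡ (R ∨ ¬P) ∧ (R ∨ S) ∧ (¬S ∨ ¬P)   (simplify)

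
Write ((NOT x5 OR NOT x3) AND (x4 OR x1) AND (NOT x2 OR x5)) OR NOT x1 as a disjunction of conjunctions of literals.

((NOT x5 OR NOT x3) AND (x4 OR x1) AND (NOT x2 OR x5)) OR NOT x1
≡ (NOT x5 AND x4 AND NOT x2) OR (NOT x5 AND x4 AND x5) OR (NOT x5 AND x1 AND NOT x2) OR (NOT x5 AND x1 AND x5) OR (NOT x3 AND x4 AND NOT x2) OR (NOT x3 AND x4 AND x5) OR (NOT x3 AND x1 AND NOT x2) OR (NOT x3 AND x1 AND x5) OR NOT x1
≡ (NOT x5 AND x4 AND NOT x2) OR (NOT x5 AND x1 AND NOT x2) OR (NOT x3 AND x4 AND NOT x2) OR (NOT x3 AND x4 AND x5) OR (NOT x3 AND x1 AND NOT x2) OR (NOT x3 AND x1 AND x5) OR NOT x1

(NOT x5 AND x4 AND NOT x2) OR (NOT x5 AND x1 AND NOT x2) OR (NOT x3 AND x4 AND NOT x2) OR (NOT x3 AND x4 AND x5) OR (NOT x3 AND x1 AND NOT x2) OR (NOT x3 AND x1 AND x5) OR NOT x1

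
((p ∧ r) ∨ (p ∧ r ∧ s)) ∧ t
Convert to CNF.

((p ∧ r) ∨ (p ∧ r ∧ s)) ∧ t
≡ (p ∨ p) ∧ (p ∨ r) ∧ (p ∨ s) ∧ (r ∨ p) ∧ (r ∨ r) ∧ (r ∨ s) ∧ t   (distribute ∨ over ∧)
≡ p ∧ r ∧ t   (simplify)

p ∧ r ∧ t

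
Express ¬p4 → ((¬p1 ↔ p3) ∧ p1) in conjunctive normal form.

(p4 ∨ ¬p3 ∨ ¬p1) ∧ (p4 ∨ p1)

¬p4 → ((¬p1 ↔ p3) ∧ p1)
⇔ ¬¬p4 ∨ ((¬p1 ↔ p3) ∧ p1)   — eliminate →
⇔ ¬¬p4 ∨ ((¬p1 → p3) ∧ (p3 → ¬p1) ∧ p1)   — eliminate ↔
⇔ ¬¬p4 ∨ ((¬¬p1 ∨ p3) ∧ (p3 → ¬p1) ∧ p1)   — eliminate →
⇔ ¬¬p4 ∨ ((¬¬p1 ∨ p3) ∧ (¬p3 ∨ ¬p1) ∧ p1)   — eliminate →
⇔ p4 ∨ ((¬¬p1 ∨ p3) ∧ (¬p3 ∨ ¬p1) ∧ p1)   — double negation
⇔ p4 ∨ ((p1 ∨ p3) ∧ (¬p3 ∨ ¬p1) ∧ p1)   — double negation
⇔ (p4 ∨ p1 ∨ p3) ∧ (p4 ∨ ¬p3 ∨ ¬p1) ∧ (p4 ∨ p1)   — distribute ∨ over ∧
⇔ (p4 ∨ ¬p3 ∨ ¬p1) ∧ (p4 ∨ p1)   — simplify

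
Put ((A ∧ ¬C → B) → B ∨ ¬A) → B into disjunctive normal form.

((A ∧ ¬C → B) → B ∨ ¬A) → B
≡ ¬((A ∧ ¬C → B) → B ∨ ¬A) ∨ B   [eliminate →]
≡ ¬(¬(A ∧ ¬C → B) ∨ B ∨ ¬A) ∨ B   [eliminate →]
≡ ¬(¬(¬(A ∧ ¬C) ∨ B) ∨ B ∨ ¬A) ∨ B   [eliminate →]
≡ ¬¬(¬(A ∧ ¬C) ∨ B) ∧ ¬B ∧ ¬¬A ∨ B   [De Morgan]
≡ (¬(A ∧ ¬C) ∨ B) ∧ ¬B ∧ ¬¬A ∨ B   [double negation]
≡ (¬A ∨ ¬¬C ∨ B) ∧ ¬B ∧ ¬¬A ∨ B   [De Morgan]
≡ (¬A ∨ C ∨ B) ∧ ¬B ∧ ¬¬A ∨ B   [double negation]
≡ (¬A ∨ C ∨ B) ∧ ¬B ∧ A ∨ B   [double negation]
≡ ¬A ∧ ¬B ∧ A ∨ C ∧ ¬B ∧ A ∨ B ∧ ¬B ∧ A ∨ B   [distribute ∧ over ∨]
≡ C ∧ ¬B ∧ A ∨ B   [simplify]

C ∧ ¬B ∧ A ∨ B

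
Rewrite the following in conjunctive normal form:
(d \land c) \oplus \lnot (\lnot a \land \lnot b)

(d \land c) \oplus \lnot (\lnot a \land \lnot b)
≡ ((d \land c) \lor \lnot (\lnot a \land \lnot b)) \land \lnot (d \land c \land \lnot (\lnot a \land \lnot b))   [expand \oplus]
≡ ((d \land c) \lor \lnot \lnot a \lor \lnot \lnot b) \land \lnot (d \land c \land \lnot (\lnot a \land \lnot b))   [De Morgan]
≡ ((d \land c) \lor a \lor \lnot \lnot b) \land \lnot (d \land c \land \lnot (\lnot a \land \lnot b))   [double negation]
≡ ((d \land c) \lor a \lor b) \land \lnot (d \land c \land \lnot (\lnot a \land \lnot b))   [double negation]
≡ ((d \land c) \lor a \lor b) \land (\lnot d \lor \lnot c \lor \lnot \lnot (\lnot a \land \lnot b))   [De Morgan]
≡ ((d \land c) \lor a \lor b) \land (\lnot d \lor \lnot c \lor (\lnot a \land \lnot b))   [double negation]
≡ (d \lor a \lor b) \land (c \lor a \lor b) \land (\lnot d \lor \lnot c \lor \lnot a) \land (\lnot d \lor \lnot c \lor \lnot b)   [distribute \lor over \land]

(d \lor a \lor b) \land (c \lor a \lor b) \land (\lnot d \lor \lnot c \lor \lnot a) \land (\lnot d \lor \lnot c \lor \lnot b)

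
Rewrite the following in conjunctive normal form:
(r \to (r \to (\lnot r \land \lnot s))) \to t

(r \to (r \to (\lnot r \land \lnot s))) \to t
= \lnot (r \to (r \to (\lnot r \land \lnot s))) \lor t   [eliminate \to]
= \lnot (\lnot r \lor (r \to (\lnot r \land \lnot s))) \lor t   [eliminate \to]
= \lnot (\lnot r \lor \lnot r \lor (\lnot r \land \lnot s)) \lor t   [eliminate \to]
= (\lnot \lnot r \land \lnot \lnot r \land \lnot (\lnot r \land \lnot s)) \lor t   [De Morgan]
= (r \land \lnot \lnot r \land \lnot (\lnot r \land \lnot s)) \lor t   [double negation]
= (r \land r \land \lnot (\lnot r \land \lnot s)) \lor t   [double negation]
= (r \land r \land (\lnot \lnot r \lor \lnot \lnot s)) \lor t   [De Morgan]
= (r \land r \land (r \lor \lnot \lnot s)) \lor t   [double negation]
= (r \land r \land (r \lor s)) \lor t   [double negation]
= (r \lor t) \land (r \lor t) \land (r \lor s \lor t)   [distribute \lor over \land]
= r \lor t   [simplify]

r \lor t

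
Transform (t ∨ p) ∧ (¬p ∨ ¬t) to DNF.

(t ∧ ¬p) ∨ (p ∧ ¬t)

(t ∨ p) ∧ (¬p ∨ ¬t)
⇔ (t ∧ ¬p) ∨ (t ∧ ¬t) ∨ (p ∧ ¬p) ∨ (p ∧ ¬t)   [distribute ∧ over ∨]
⇔ (t ∧ ¬p) ∨ (p ∧ ¬t)   [simplify]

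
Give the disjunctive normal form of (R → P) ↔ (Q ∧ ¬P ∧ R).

(R → P) ↔ (Q ∧ ¬P ∧ R)
= ((R → P) → (Q ∧ ¬P ∧ R)) ∧ ((Q ∧ ¬P ∧ R) → (R → P))   [eliminate ↔]
= (¬(R → P) ∨ (Q ∧ ¬P ∧ R)) ∧ ((Q ∧ ¬P ∧ R) → (R → P))   [eliminate →]
= (¬(¬R ∨ P) ∨ (Q ∧ ¬P ∧ R)) ∧ ((Q ∧ ¬P ∧ R) → (R → P))   [eliminate →]
= (¬(¬R ∨ P) ∨ (Q ∧ ¬P ∧ R)) ∧ (¬(Q ∧ ¬P ∧ R) ∨ (R → P))   [eliminate →]
= (¬(¬R ∨ P) ∨ (Q ∧ ¬P ∧ R)) ∧ (¬(Q ∧ ¬P ∧ R) ∨ ¬R ∨ P)   [eliminate →]
= ((¬¬R ∧ ¬P) ∨ (Q ∧ ¬P ∧ R)) ∧ (¬(Q ∧ ¬P ∧ R) ∨ ¬R ∨ P)   [De Morgan]
= ((R ∧ ¬P) ∨ (Q ∧ ¬P ∧ R)) ∧ (¬(Q ∧ ¬P ∧ R) ∨ ¬R ∨ P)   [double negation]
= ((R ∧ ¬P) ∨ (Q ∧ ¬P ∧ R)) ∧ (¬Q ∨ ¬¬P ∨ ¬R ∨ ¬R ∨ P)   [De Morgan]
= ((R ∧ ¬P) ∨ (Q ∧ ¬P ∧ R)) ∧ (¬Q ∨ P ∨ ¬R ∨ ¬R ∨ P)   [double negation]
= (R ∧ ¬P ∧ ¬Q) ∨ (R ∧ ¬P ∧ P) ∨ (R ∧ ¬P ∧ ¬R) ∨ (R ∧ ¬P ∧ ¬R) ∨ (R ∧ ¬P ∧ P) ∨ (Q ∧ ¬P ∧ R ∧ ¬Q) ∨ (Q ∧ ¬P ∧ R ∧ P) ∨ (Q ∧ ¬P ∧ R ∧ ¬R) ∨ (Q ∧ ¬P ∧ R ∧ ¬R) ∨ (Q ∧ ¬P ∧ R ∧ P)   [distribute ∧ over ∨]
= R ∧ ¬P ∧ ¬Q   [simplify]

R ∧ ¬P ∧ ¬Q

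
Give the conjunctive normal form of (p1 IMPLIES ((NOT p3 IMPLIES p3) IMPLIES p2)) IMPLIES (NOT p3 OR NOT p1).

(p1 IMPLIES ((NOT p3 IMPLIES p3) IMPLIES p2)) IMPLIES (NOT p3 OR NOT p1)
≡ NOT (p1 IMPLIES ((NOT p3 IMPLIES p3) IMPLIES p2)) OR NOT p3 OR NOT p1   (eliminate IMPLIES)
≡ NOT (NOT p1 OR ((NOT p3 IMPLIES p3) IMPLIES p2)) OR NOT p3 OR NOT p1   (eliminate IMPLIES)
≡ NOT (NOT p1 OR NOT (NOT p3 IMPLIES p3) OR p2) OR NOT p3 OR NOT p1   (eliminate IMPLIES)
≡ NOT (NOT p1 OR NOT (NOT NOT p3 OR p3) OR p2) OR NOT p3 OR NOT p1   (eliminate IMPLIES)
≡ (NOT NOT p1 AND NOT NOT (NOT NOT p3 OR p3) AND NOT p2) OR NOT p3 OR NOT p1   (De Morgan)
≡ (p1 AND NOT NOT (NOT NOT p3 OR p3) AND NOT p2) OR NOT p3 OR NOT p1   (double negation)
≡ (p1 AND (NOT NOT p3 OR p3) AND NOT p2) OR NOT p3 OR NOT p1   (double negation)
≡ (p1 AND (p3 OR p3) AND NOT p2) OR NOT p3 OR NOT p1   (double negation)
≡ (p1 OR NOT p3 OR NOT p1) AND (p3 OR p3 OR NOT p3 OR NOT p1) AND (NOT p2 OR NOT p3 OR NOT p1)   (distribute OR over AND)
≡ NOT p2 OR NOT p3 OR NOT p1   (simplify)

NOT p2 OR NOT p3 OR NOT p1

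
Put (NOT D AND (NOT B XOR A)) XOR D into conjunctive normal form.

(NOT D AND (NOT B XOR A)) XOR D
≡ ((NOT D AND (NOT B XOR A)) OR D) AND NOT (NOT D AND (NOT B XOR A) AND D)   [expand XOR]
≡ ((NOT D AND (NOT B OR A) AND NOT (NOT B AND A)) OR D) AND NOT (NOT D AND (NOT B XOR A) AND D)   [expand XOR]
≡ ((NOT D AND (NOT B OR A) AND NOT (NOT B AND A)) OR D) AND NOT (NOT D AND (NOT B OR A) AND NOT (NOT B AND A) AND D)   [expand XOR]
≡ ((NOT D AND (NOT B OR A) AND (NOT NOT B OR NOT A)) OR D) AND NOT (NOT D AND (NOT B OR A) AND NOT (NOT B AND A) AND D)   [De Morgan]
≡ ((NOT D AND (NOT B OR A) AND (B OR NOT A)) OR D) AND NOT (NOT D AND (NOT B OR A) AND NOT (NOT B AND A) AND D)   [double negation]
≡ ((NOT D AND (NOT B OR A) AND (B OR NOT A)) OR D) AND (NOT NOT D OR NOT (NOT B OR A) OR NOT NOT (NOT B AND A) OR NOT D)   [De Morgan]
≡ ((NOT D AND (NOT B OR A) AND (B OR NOT A)) OR D) AND (D OR NOT (NOT B OR A) OR NOT NOT (NOT B AND A) OR NOT D)   [double negation]
≡ ((NOT D AND (NOT B OR A) AND (B OR NOT A)) OR D) AND (D OR (NOT NOT B AND NOT A) OR NOT NOT (NOT B AND A) OR NOT D)   [De Morgan]
≡ ((NOT D AND (NOT B OR A) AND (B OR NOT A)) OR D) AND (D OR (B AND NOT A) OR NOT NOT (NOT B AND A) OR NOT D)   [double negation]
≡ ((NOT D AND (NOT B OR A) AND (B OR NOT A)) OR D) AND (D OR (B AND NOT A) OR (NOT B AND A) OR NOT D)   [double negation]
≡ (NOT D OR D) AND (NOT B OR A OR D) AND (B OR NOT A OR D) AND (D OR B OR NOT B OR NOT D) AND (D OR B OR A OR NOT D) AND (D OR NOT A OR NOT B OR NOT D) AND (D OR NOT A OR A OR NOT D)   [distribute OR over AND]
≡ (NOT B OR A OR D) AND (B OR NOT A OR D)   [simplify]

(NOT B OR A OR D) AND (B OR NOT A OR D)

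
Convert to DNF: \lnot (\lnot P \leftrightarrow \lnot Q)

(\lnot P \land Q) \lor (\lnot Q \land P)

\lnot (\lnot P \leftrightarrow \lnot Q)
⇔ \lnot ((\lnot P \to \lnot Q) \land (\lnot Q \to \lnot P))   [eliminate \leftrightarrow]
⇔ \lnot ((\lnot \lnot P \lor \lnot Q) \land (\lnot Q \to \lnot P))   [eliminate \to]
⇔ \lnot ((\lnot \lnot P \lor \lnot Q) \land (\lnot \lnot Q \lor \lnot P))   [eliminate \to]
⇔ \lnot (\lnot \lnot P \lor \lnot Q) \lor \lnot (\lnot \lnot Q \lor \lnot P)   [De Morgan]
⇔ (\lnot \lnot \lnot P \land \lnot \lnot Q) \lor \lnot (\lnot \lnot Q \lor \lnot P)   [De Morgan]
⇔ (\lnot P \land \lnot \lnot Q) \lor \lnot (\lnot \lnot Q \lor \lnot P)   [double negation]
⇔ (\lnot P \land Q) \lor \lnot (\lnot \lnot Q \lor \lnot P)   [double negation]
⇔ (\lnot P \land Q) \lor (\lnot \lnot \lnot Q \land \lnot \lnot P)   [De Morgan]
⇔ (\lnot P \land Q) \lor (\lnot Q \land \lnot \lnot P)   [double negation]
⇔ (\lnot P \land Q) \lor (\lnot Q \land P)   [double negation]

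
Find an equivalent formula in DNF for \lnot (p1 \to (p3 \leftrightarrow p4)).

(p1 \land p3 \land \lnot p4) \lor (p1 \land p4 \land \lnot p3)

\lnot (p1 \to (p3 \leftrightarrow p4))
⇔ \lnot (\lnot p1 \lor (p3 \leftrightarrow p4))   [eliminate \to]
⇔ \lnot (\lnot p1 \lor ((p3 \to p4) \land (p4 \to p3)))   [eliminate \leftrightarrow]
⇔ \lnot (\lnot p1 \lor ((\lnot p3 \lor p4) \land (p4 \to p3)))   [eliminate \to]
⇔ \lnot (\lnot p1 \lor ((\lnot p3 \lor p4) \land (\lnot p4 \lor p3)))   [eliminate \to]
⇔ \lnot \lnot p1 \land \lnot ((\lnot p3 \lor p4) \land (\lnot p4 \lor p3))   [De Morgan]
⇔ p1 \land \lnot ((\lnot p3 \lor p4) \land (\lnot p4 \lor p3))   [double negation]
⇔ p1 \land (\lnot (\lnot p3 \lor p4) \lor \lnot (\lnot p4 \lor p3))   [De Morgan]
⇔ p1 \land ((\lnot \lnot p3 \land \lnot p4) \lor \lnot (\lnot p4 \lor p3))   [De Morgan]
⇔ p1 \land ((p3 \land \lnot p4) \lor \lnot (\lnot p4 \lor p3))   [double negation]
⇔ p1 \land ((p3 \land \lnot p4) \lor (\lnot \lnot p4 \land \lnot p3))   [De Morgan]
⇔ p1 \land ((p3 \land \lnot p4) \lor (p4 \land \lnot p3))   [double negation]
⇔ (p1 \land p3 \land \lnot p4) \lor (p1 \land p4 \land \lnot p3)   [distribute \land over \lor]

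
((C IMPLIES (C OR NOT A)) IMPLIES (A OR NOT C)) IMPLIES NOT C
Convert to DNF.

((C IMPLIES (C OR NOT A)) IMPLIES (A OR NOT C)) IMPLIES NOT C
= NOT ((C IMPLIES (C OR NOT A)) IMPLIES (A OR NOT C)) OR NOT C   [eliminate IMPLIES]
= NOT (NOT (C IMPLIES (C OR NOT A)) OR A OR NOT C) OR NOT C   [eliminate IMPLIES]
= NOT (NOT (NOT C OR C OR NOT A) OR A OR NOT C) OR NOT C   [eliminate IMPLIES]
= (NOT NOT (NOT C OR C OR NOT A) AND NOT A AND NOT NOT C) OR NOT C   [De Morgan]
= ((NOT C OR C OR NOT A) AND NOT A AND NOT NOT C) OR NOT C   [double negation]
= ((NOT C OR C OR NOT A) AND NOT A AND C) OR NOT C   [double negation]
= (NOT C AND NOT A AND C) OR (C AND NOT A AND C) OR (NOT A AND NOT A AND C) OR NOT C   [distribute AND over OR]
= (C AND NOT A) OR NOT C   [simplify]

(C AND NOT A) OR NOT C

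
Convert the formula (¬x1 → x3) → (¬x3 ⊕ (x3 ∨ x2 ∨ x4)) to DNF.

(¬x1 ∧ ¬x3) ∨ (¬x3 ∧ ¬x2 ∧ ¬x4) ∨ x3

(¬x1 → x3) → (¬x3 ⊕ (x3 ∨ x2 ∨ x4))
≡ ¬(¬x1 → x3) ∨ (¬x3 ⊕ (x3 ∨ x2 ∨ x4))
≡ ¬(¬¬x1 ∨ x3) ∨ (¬x3 ⊕ (x3 ∨ x2 ∨ x4))
≡ ¬(¬¬x1 ∨ x3) ∨ (¬x3 ∧ ¬(x3 ∨ x2 ∨ x4)) ∨ (¬¬x3 ∧ (x3 ∨ x2 ∨ x4))
≡ (¬¬¬x1 ∧ ¬x3) ∨ (¬x3 ∧ ¬(x3 ∨ x2 ∨ x4)) ∨ (¬¬x3 ∧ (x3 ∨ x2 ∨ x4))
≡ (¬x1 ∧ ¬x3) ∨ (¬x3 ∧ ¬(x3 ∨ x2 ∨ x4)) ∨ (¬¬x3 ∧ (x3 ∨ x2 ∨ x4))
≡ (¬x1 ∧ ¬x3) ∨ (¬x3 ∧ ¬x3 ∧ ¬x2 ∧ ¬x4) ∨ (¬¬x3 ∧ (x3 ∨ x2 ∨ x4))
≡ (¬x1 ∧ ¬x3) ∨ (¬x3 ∧ ¬x3 ∧ ¬x2 ∧ ¬x4) ∨ (x3 ∧ (x3 ∨ x2 ∨ x4))
≡ (¬x1 ∧ ¬x3) ∨ (¬x3 ∧ ¬x3 ∧ ¬x2 ∧ ¬x4) ∨ (x3 ∧ x3) ∨ (x3 ∧ x2) ∨ (x3 ∧ x4)
≡ (¬x1 ∧ ¬x3) ∨ (¬x3 ∧ ¬x2 ∧ ¬x4) ∨ x3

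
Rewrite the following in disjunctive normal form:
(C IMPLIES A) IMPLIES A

(C IMPLIES A) IMPLIES A
≡ NOT (C IMPLIES A) OR A
≡ NOT (NOT C OR A) OR A
≡ (NOT NOT C AND NOT A) OR A
≡ (C AND NOT A) OR A

(C AND NOT A) OR A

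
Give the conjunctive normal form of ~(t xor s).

(~t | s) & (~s | t)

~(t xor s)
= ~((t | s) & ~(t & s))   [expand xor]
= ~(t | s) | ~~(t & s)   [De Morgan]
= (~t & ~s) | ~~(t & s)   [De Morgan]
= (~t & ~s) | (t & s)   [double negation]
= (~t | t) & (~t | s) & (~s | t) & (~s | s)   [distribute | over &]
= (~t | s) & (~s | t)   [simplify]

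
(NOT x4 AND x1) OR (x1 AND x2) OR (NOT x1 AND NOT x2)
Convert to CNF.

(NOT x4 OR x2 OR NOT x1) AND (x1 OR NOT x2)

(NOT x4 AND x1) OR (x1 AND x2) OR (NOT x1 AND NOT x2)
≡ (NOT x4 OR x1 OR NOT x1) AND (NOT x4 OR x1 OR NOT x2) AND (NOT x4 OR x2 OR NOT x1) AND (NOT x4 OR x2 OR NOT x2) AND (x1 OR x1 OR NOT x1) AND (x1 OR x1 OR NOT x2) AND (x1 OR x2 OR NOT x1) AND (x1 OR x2 OR NOT x2)   (distribute OR over AND)
≡ (NOT x4 OR x2 OR NOT x1) AND (x1 OR NOT x2)   (simplify)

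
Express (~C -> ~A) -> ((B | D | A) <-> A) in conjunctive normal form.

(~C -> ~A) -> ((B | D | A) <-> A)
= ~(~C -> ~A) | ((B | D | A) <-> A)   (eliminate ->)
= ~(~~C | ~A) | ((B | D | A) <-> A)   (eliminate ->)
= ~(~~C | ~A) | (((B | D | A) -> A) & (A -> (B | D | A)))   (eliminate <->)
= ~(~~C | ~A) | ((~(B | D | A) | A) & (A -> (B | D | A)))   (eliminate ->)
= ~(~~C | ~A) | ((~(B | D | A) | A) & (~A | B | D | A))   (eliminate ->)
= (~~~C & ~~A) | ((~(B | D | A) | A) & (~A | B | D | A))   (De Morgan)
= (~C & ~~A) | ((~(B | D | A) | A) & (~A | B | D | A))   (double negation)
= (~C & A) | ((~(B | D | A) | A) & (~A | B | D | A))   (double negation)
= (~C & A) | (((~B & ~D & ~A) | A) & (~A | B | D | A))   (De Morgan)
= (~C | ~B | A) & (~C | ~D | A) & (~C | ~A | A) & (~C | ~A | B | D | A) & (A | ~B | A) & (A | ~D | A) & (A | ~A | A) & (A | ~A | B | D | A)   (distribute | over &)
= (A | ~B) & (A | ~D)   (simplify)

(A | ~B) & (A | ~D)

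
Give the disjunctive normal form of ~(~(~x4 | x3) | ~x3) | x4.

~(~(~x4 | x3) | ~x3) | x4
≡ (~~(~x4 | x3) & ~~x3) | x4   [De Morgan]
≡ ((~x4 | x3) & ~~x3) | x4   [double negation]
≡ ((~x4 | x3) & x3) | x4   [double negation]
≡ (~x4 & x3) | (x3 & x3) | x4   [distribute & over |]
≡ x3 | x4   [simplify]

x3 | x4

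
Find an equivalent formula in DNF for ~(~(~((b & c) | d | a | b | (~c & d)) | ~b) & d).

~b | ~d

~(~(~((b & c) | d | a | b | (~c & d)) | ~b) & d)
⇔ ~~(~((b & c) | d | a | b | (~c & d)) | ~b) | ~d   [De Morgan]
⇔ ~((b & c) | d | a | b | (~c & d)) | ~b | ~d   [double negation]
⇔ (~(b & c) & ~d & ~a & ~b & ~(~c & d)) | ~b | ~d   [De Morgan]
⇔ ((~b | ~c) & ~d & ~a & ~b & ~(~c & d)) | ~b | ~d   [De Morgan]
⇔ ((~b | ~c) & ~d & ~a & ~b & (~~c | ~d)) | ~b | ~d   [De Morgan]
⇔ ((~b | ~c) & ~d & ~a & ~b & (c | ~d)) | ~b | ~d   [double negation]
⇔ (~b & ~d & ~a & ~b & c) | (~b & ~d & ~a & ~b & ~d) | (~c & ~d & ~a & ~b & c) | (~c & ~d & ~a & ~b & ~d) | ~b | ~d   [distribute & over |]
⇔ ~b | ~d   [simplify]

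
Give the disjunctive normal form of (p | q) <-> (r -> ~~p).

(p | q) <-> (r -> ~~p)
⇔ ((p | q) -> (r -> ~~p)) & ((r -> ~~p) -> (p | q))   [eliminate <->]
⇔ (~(p | q) | (r -> ~~p)) & ((r -> ~~p) -> (p | q))   [eliminate ->]
⇔ (~(p | q) | ~r | ~~p) & ((r -> ~~p) -> (p | q))   [eliminate ->]
⇔ (~(p | q) | ~r | ~~p) & (~(r -> ~~p) | p | q)   [eliminate ->]
⇔ (~(p | q) | ~r | ~~p) & (~(~r | ~~p) | p | q)   [eliminate ->]
⇔ ((~p & ~q) | ~r | ~~p) & (~(~r | ~~p) | p | q)   [De Morgan]
⇔ ((~p & ~q) | ~r | p) & (~(~r | ~~p) | p | q)   [double negation]
⇔ ((~p & ~q) | ~r | p) & ((~~r & ~~~p) | p | q)   [De Morgan]
⇔ ((~p & ~q) | ~r | p) & ((r & ~~~p) | p | q)   [double negation]
⇔ ((~p & ~q) | ~r | p) & ((r & ~p) | p | q)   [double negation]
⇔ (~p & ~q & r & ~p) | (~p & ~q & p) | (~p & ~q & q) | (~r & r & ~p) | (~r & p) | (~r & q) | (p & r & ~p) | (p & p) | (p & q)   [distribute & over |]
⇔ (~p & ~q & r) | (~r & q) | p   [simplify]

(~p & ~q & r) | (~r & q) | p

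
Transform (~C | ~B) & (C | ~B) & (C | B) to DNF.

~B & C

(~C | ~B) & (C | ~B) & (C | B)
⇔ (~C & C & C) | (~C & C & B) | (~C & ~B & C) | (~C & ~B & B) | (~B & C & C) | (~B & C & B) | (~B & ~B & C) | (~B & ~B & B)
⇔ ~B & C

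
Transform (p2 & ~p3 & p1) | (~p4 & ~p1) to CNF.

(p2 & ~p3 & p1) | (~p4 & ~p1)
≡ (p2 | ~p4) & (p2 | ~p1) & (~p3 | ~p4) & (~p3 | ~p1) & (p1 | ~p4) & (p1 | ~p1)   — distribute | over &
≡ (p2 | ~p4) & (p2 | ~p1) & (~p3 | ~p4) & (~p3 | ~p1) & (p1 | ~p4)   — simplify

(p2 | ~p4) & (p2 | ~p1) & (~p3 | ~p4) & (~p3 | ~p1) & (p1 | ~p4)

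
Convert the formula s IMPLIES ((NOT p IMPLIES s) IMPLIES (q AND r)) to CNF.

(NOT s OR q) AND (NOT s OR r)

s IMPLIES ((NOT p IMPLIES s) IMPLIES (q AND r))
≡ NOT s OR ((NOT p IMPLIES s) IMPLIES (q AND r))   [eliminate IMPLIES]
≡ NOT s OR NOT (NOT p IMPLIES s) OR (q AND r)   [eliminate IMPLIES]
≡ NOT s OR NOT (NOT NOT p OR s) OR (q AND r)   [eliminate IMPLIES]
≡ NOT s OR (NOT NOT NOT p AND NOT s) OR (q AND r)   [De Morgan]
≡ NOT s OR (NOT p AND NOT s) OR (q AND r)   [double negation]
≡ (NOT s OR NOT p OR q) AND (NOT s OR NOT p OR r) AND (NOT s OR NOT s OR q) AND (NOT s OR NOT s OR r)   [distribute OR over AND]
≡ (NOT s OR q) AND (NOT s OR r)   [simplify]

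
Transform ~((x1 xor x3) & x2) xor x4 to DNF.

(~x1 & ~x3 & ~x4) | (x3 & x1 & ~x4) | (~x2 & ~x4) | (x1 & ~x3 & x2 & x4) | (~x1 & x3 & x2 & x4)

~((x1 xor x3) & x2) xor x4
= (~((x1 xor x3) & x2) & ~x4) | (~~((x1 xor x3) & x2) & x4)   — expand xor
= (~(((x1 & ~x3) | (~x1 & x3)) & x2) & ~x4) | (~~((x1 xor x3) & x2) & x4)   — expand xor
= (~(((x1 & ~x3) | (~x1 & x3)) & x2) & ~x4) | (~~(((x1 & ~x3) | (~x1 & x3)) & x2) & x4)   — expand xor
= ((~((x1 & ~x3) | (~x1 & x3)) | ~x2) & ~x4) | (~~(((x1 & ~x3) | (~x1 & x3)) & x2) & x4)   — De Morgan
= (((~(x1 & ~x3) & ~(~x1 & x3)) | ~x2) & ~x4) | (~~(((x1 & ~x3) | (~x1 & x3)) & x2) & x4)   — De Morgan
= ((((~x1 | ~~x3) & ~(~x1 & x3)) | ~x2) & ~x4) | (~~(((x1 & ~x3) | (~x1 & x3)) & x2) & x4)   — De Morgan
= ((((~x1 | x3) & ~(~x1 & x3)) | ~x2) & ~x4) | (~~(((x1 & ~x3) | (~x1 & x3)) & x2) & x4)   — double negation
= ((((~x1 | x3) & (~~x1 | ~x3)) | ~x2) & ~x4) | (~~(((x1 & ~x3) | (~x1 & x3)) & x2) & x4)   — De Morgan
= ((((~x1 | x3) & (x1 | ~x3)) | ~x2) & ~x4) | (~~(((x1 & ~x3) | (~x1 & x3)) & x2) & x4)   — double negation
= ((((~x1 | x3) & (x1 | ~x3)) | ~x2) & ~x4) | (((x1 & ~x3) | (~x1 & x3)) & x2 & x4)   — double negation
= (~x1 & x1 & ~x4) | (~x1 & ~x3 & ~x4) | (x3 & x1 & ~x4) | (x3 & ~x3 & ~x4) | (~x2 & ~x4) | (x1 & ~x3 & x2 & x4) | (~x1 & x3 & x2 & x4)   — distribute & over |
= (~x1 & ~x3 & ~x4) | (x3 & x1 & ~x4) | (~x2 & ~x4) | (x1 & ~x3 & x2 & x4) | (~x1 & x3 & x2 & x4)   — simplify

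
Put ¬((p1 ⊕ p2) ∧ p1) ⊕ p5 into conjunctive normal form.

¬((p1 ⊕ p2) ∧ p1) ⊕ p5
⇔ (¬((p1 ⊕ p2) ∧ p1) ∨ p5) ∧ ¬(¬((p1 ⊕ p2) ∧ p1) ∧ p5)   [expand ⊕]
⇔ (¬((p1 ∨ p2) ∧ ¬(p1 ∧ p2) ∧ p1) ∨ p5) ∧ ¬(¬((p1 ⊕ p2) ∧ p1) ∧ p5)   [expand ⊕]
⇔ (¬((p1 ∨ p2) ∧ ¬(p1 ∧ p2) ∧ p1) ∨ p5) ∧ ¬(¬((p1 ∨ p2) ∧ ¬(p1 ∧ p2) ∧ p1) ∧ p5)   [expand ⊕]
⇔ (¬(p1 ∨ p2) ∨ ¬¬(p1 ∧ p2) ∨ ¬p1 ∨ p5) ∧ ¬(¬((p1 ∨ p2) ∧ ¬(p1 ∧ p2) ∧ p1) ∧ p5)   [De Morgan]
⇔ ((¬p1 ∧ ¬p2) ∨ ¬¬(p1 ∧ p2) ∨ ¬p1 ∨ p5) ∧ ¬(¬((p1 ∨ p2) ∧ ¬(p1 ∧ p2) ∧ p1) ∧ p5)   [De Morgan]
⇔ ((¬p1 ∧ ¬p2) ∨ (p1 ∧ p2) ∨ ¬p1 ∨ p5) ∧ ¬(¬((p1 ∨ p2) ∧ ¬(p1 ∧ p2) ∧ p1) ∧ p5)   [double negation]
⇔ ((¬p1 ∧ ¬p2) ∨ (p1 ∧ p2) ∨ ¬p1 ∨ p5) ∧ (¬¬((p1 ∨ p2) ∧ ¬(p1 ∧ p2) ∧ p1) ∨ ¬p5)   [De Morgan]
⇔ ((¬p1 ∧ ¬p2) ∨ (p1 ∧ p2) ∨ ¬p1 ∨ p5) ∧ (((p1 ∨ p2) ∧ ¬(p1 ∧ p2) ∧ p1) ∨ ¬p5)   [double negation]
⇔ ((¬p1 ∧ ¬p2) ∨ (p1 ∧ p2) ∨ ¬p1 ∨ p5) ∧ (((p1 ∨ p2) ∧ (¬p1 ∨ ¬p2) ∧ p1) ∨ ¬p5)   [De Morgan]
⇔ (¬p1 ∨ p1 ∨ ¬p1 ∨ p5) ∧ (¬p1 ∨ p2 ∨ ¬p1 ∨ p5) ∧ (¬p2 ∨ p1 ∨ ¬p1 ∨ p5) ∧ (¬p2 ∨ p2 ∨ ¬p1 ∨ p5) ∧ (p1 ∨ p2 ∨ ¬p5) ∧ (¬p1 ∨ ¬p2 ∨ ¬p5) ∧ (p1 ∨ ¬p5)   [distribute ∨ over ∧]
⇔ (¬p1 ∨ p2 ∨ p5) ∧ (¬p1 ∨ ¬p2 ∨ ¬p5) ∧ (p1 ∨ ¬p5)   [simplify]

(¬p1 ∨ p2 ∨ p5) ∧ (¬p1 ∨ ¬p2 ∨ ¬p5) ∧ (p1 ∨ ¬p5)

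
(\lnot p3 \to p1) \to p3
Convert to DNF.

(\lnot p3 \land \lnot p1) \lor p3

(\lnot p3 \to p1) \to p3
≡ \lnot (\lnot p3 \to p1) \lor p3   [eliminate \to]
≡ \lnot (\lnot \lnot p3 \lor p1) \lor p3   [eliminate \to]
≡ (\lnot \lnot \lnot p3 \land \lnot p1) \lor p3   [De Morgan]
≡ (\lnot p3 \land \lnot p1) \lor p3   [double negation]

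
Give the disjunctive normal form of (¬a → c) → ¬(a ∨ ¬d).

(¬a → c) → ¬(a ∨ ¬d)
⇔ ¬(¬a → c) ∨ ¬(a ∨ ¬d)   [eliminate →]
⇔ ¬(¬¬a ∨ c) ∨ ¬(a ∨ ¬d)   [eliminate →]
⇔ (¬¬¬a ∧ ¬c) ∨ ¬(a ∨ ¬d)   [De Morgan]
⇔ (¬a ∧ ¬c) ∨ ¬(a ∨ ¬d)   [double negation]
⇔ (¬a ∧ ¬c) ∨ (¬a ∧ ¬¬d)   [De Morgan]
⇔ (¬a ∧ ¬c) ∨ (¬a ∧ d)   [double negation]

(¬a ∧ ¬c) ∨ (¬a ∧ d)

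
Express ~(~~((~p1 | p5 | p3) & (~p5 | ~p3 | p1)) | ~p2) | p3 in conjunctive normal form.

~(~~((~p1 | p5 | p3) & (~p5 | ~p3 | p1)) | ~p2) | p3
≡ (~~~((~p1 | p5 | p3) & (~p5 | ~p3 | p1)) & ~~p2) | p3   (De Morgan)
≡ (~((~p1 | p5 | p3) & (~p5 | ~p3 | p1)) & ~~p2) | p3   (double negation)
≡ ((~(~p1 | p5 | p3) | ~(~p5 | ~p3 | p1)) & ~~p2) | p3   (De Morgan)
≡ (((~~p1 & ~p5 & ~p3) | ~(~p5 | ~p3 | p1)) & ~~p2) | p3   (De Morgan)
≡ (((p1 & ~p5 & ~p3) | ~(~p5 | ~p3 | p1)) & ~~p2) | p3   (double negation)
≡ (((p1 & ~p5 & ~p3) | (~~p5 & ~~p3 & ~p1)) & ~~p2) | p3   (De Morgan)
≡ (((p1 & ~p5 & ~p3) | (p5 & ~~p3 & ~p1)) & ~~p2) | p3   (double negation)
≡ (((p1 & ~p5 & ~p3) | (p5 & p3 & ~p1)) & ~~p2) | p3   (double negation)
≡ (((p1 & ~p5 & ~p3) | (p5 & p3 & ~p1)) & p2) | p3   (double negation)
≡ (p1 | p5 | p3) & (p1 | p3 | p3) & (p1 | ~p1 | p3) & (~p5 | p5 | p3) & (~p5 | p3 | p3) & (~p5 | ~p1 | p3) & (~p3 | p5 | p3) & (~p3 | p3 | p3) & (~p3 | ~p1 | p3) & (p2 | p3)   (distribute | over &)
≡ (p1 | p3) & (~p5 | p3) & (p2 | p3)   (simplify)

(p1 | p3) & (~p5 | p3) & (p2 | p3)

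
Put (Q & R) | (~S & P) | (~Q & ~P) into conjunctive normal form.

(Q & R) | (~S & P) | (~Q & ~P)
⇔ (Q | ~S | ~Q) & (Q | ~S | ~P) & (Q | P | ~Q) & (Q | P | ~P) & (R | ~S | ~Q) & (R | ~S | ~P) & (R | P | ~Q) & (R | P | ~P)   [distribute | over &]
⇔ (Q | ~S | ~P) & (R | ~S | ~Q) & (R | ~S | ~P) & (R | P | ~Q)   [simplify]

(Q | ~S | ~P) & (R | ~S | ~Q) & (R | ~S | ~P) & (R | P | ~Q)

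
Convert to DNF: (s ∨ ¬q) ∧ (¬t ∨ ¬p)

(s ∨ ¬q) ∧ (¬t ∨ ¬p)
≡ (s ∧ ¬t) ∨ (s ∧ ¬p) ∨ (¬q ∧ ¬t) ∨ (¬q ∧ ¬p)   (distribute ∧ over ∨)

(s ∧ ¬t) ∨ (s ∧ ¬p) ∨ (¬q ∧ ¬t) ∨ (¬q ∧ ¬p)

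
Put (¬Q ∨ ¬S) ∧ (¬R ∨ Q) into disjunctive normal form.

(¬Q ∨ ¬S) ∧ (¬R ∨ Q)
≡ (¬Q ∧ ¬R) ∨ (¬Q ∧ Q) ∨ (¬S ∧ ¬R) ∨ (¬S ∧ Q)   [distribute ∧ over ∨]
≡ (¬Q ∧ ¬R) ∨ (¬S ∧ ¬R) ∨ (¬S ∧ Q)   [simplify]

(¬Q ∧ ¬R) ∨ (¬S ∧ ¬R) ∨ (¬S ∧ Q)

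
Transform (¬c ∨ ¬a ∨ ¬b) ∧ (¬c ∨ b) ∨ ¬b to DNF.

(¬c ∨ ¬a ∨ ¬b) ∧ (¬c ∨ b) ∨ ¬b
≡ ¬c ∧ ¬c ∨ ¬c ∧ b ∨ ¬a ∧ ¬c ∨ ¬a ∧ b ∨ ¬b ∧ ¬c ∨ ¬b ∧ b ∨ ¬b   [distribute ∧ over ∨]
≡ ¬c ∨ ¬a ∧ b ∨ ¬b   [simplify]

¬c ∨ ¬a ∧ b ∨ ¬b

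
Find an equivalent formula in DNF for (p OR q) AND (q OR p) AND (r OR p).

p OR (q AND r)

(p OR q) AND (q OR p) AND (r OR p)
= (p AND q AND r) OR (p AND q AND p) OR (p AND p AND r) OR (p AND p AND p) OR (q AND q AND r) OR (q AND q AND p) OR (q AND p AND r) OR (q AND p AND p)   [distribute AND over OR]
= p OR (q AND r)   [simplify]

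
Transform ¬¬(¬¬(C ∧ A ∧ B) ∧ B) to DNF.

C ∧ A ∧ B

¬¬(¬¬(C ∧ A ∧ B) ∧ B)
≡ ¬¬(C ∧ A ∧ B) ∧ B   [double negation]
≡ C ∧ A ∧ B ∧ B   [double negation]
≡ C ∧ A ∧ B   [simplify]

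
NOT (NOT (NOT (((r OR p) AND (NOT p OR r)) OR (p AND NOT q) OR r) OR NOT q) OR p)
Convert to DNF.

(NOT r AND NOT p) OR (NOT q AND NOT p)

NOT (NOT (NOT (((r OR p) AND (NOT p OR r)) OR (p AND NOT q) OR r) OR NOT q) OR p)
≡ NOT NOT (NOT (((r OR p) AND (NOT p OR r)) OR (p AND NOT q) OR r) OR NOT q) AND NOT p   (De Morgan)
≡ (NOT (((r OR p) AND (NOT p OR r)) OR (p AND NOT q) OR r) OR NOT q) AND NOT p   (double negation)
≡ ((NOT ((r OR p) AND (NOT p OR r)) AND NOT (p AND NOT q) AND NOT r) OR NOT q) AND NOT p   (De Morgan)
≡ (((NOT (r OR p) OR NOT (NOT p OR r)) AND NOT (p AND NOT q) AND NOT r) OR NOT q) AND NOT p   (De Morgan)
≡ ((((NOT r AND NOT p) OR NOT (NOT p OR r)) AND NOT (p AND NOT q) AND NOT r) OR NOT q) AND NOT p   (De Morgan)
≡ ((((NOT r AND NOT p) OR (NOT NOT p AND NOT r)) AND NOT (p AND NOT q) AND NOT r) OR NOT q) AND NOT p   (De Morgan)
≡ ((((NOT r AND NOT p) OR (p AND NOT r)) AND NOT (p AND NOT q) AND NOT r) OR NOT q) AND NOT p   (double negation)
≡ ((((NOT r AND NOT p) OR (p AND NOT r)) AND (NOT p OR NOT NOT q) AND NOT r) OR NOT q) AND NOT p   (De Morgan)
≡ ((((NOT r AND NOT p) OR (p AND NOT r)) AND (NOT p OR q) AND NOT r) OR NOT q) AND NOT p   (double negation)
≡ (NOT r AND NOT p AND NOT p AND NOT r AND NOT p) OR (NOT r AND NOT p AND q AND NOT r AND NOT p) OR (p AND NOT r AND NOT p AND NOT r AND NOT p) OR (p AND NOT r AND q AND NOT r AND NOT p) OR (NOT q AND NOT p)   (distribute AND over OR)
≡ (NOT r AND NOT p) OR (NOT q AND NOT p)   (simplify)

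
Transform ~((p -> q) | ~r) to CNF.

~((p -> q) | ~r)
⇔ ~(~p | q | ~r)   — eliminate ->
⇔ ~~p & ~q & ~~r   — De Morgan
⇔ p & ~q & ~~r   — double negation
⇔ p & ~q & r   — double negation

p & ~q & r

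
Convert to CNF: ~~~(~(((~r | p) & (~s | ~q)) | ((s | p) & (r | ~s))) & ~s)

~r | p | s

~~~(~(((~r | p) & (~s | ~q)) | ((s | p) & (r | ~s))) & ~s)
≡ ~(~(((~r | p) & (~s | ~q)) | ((s | p) & (r | ~s))) & ~s)
≡ ~~(((~r | p) & (~s | ~q)) | ((s | p) & (r | ~s))) | ~~s
≡ ((~r | p) & (~s | ~q)) | ((s | p) & (r | ~s)) | ~~s
≡ ((~r | p) & (~s | ~q)) | ((s | p) & (r | ~s)) | s
≡ (~r | p | s | p | s) & (~r | p | r | ~s | s) & (~s | ~q | s | p | s) & (~s | ~q | r | ~s | s)
≡ ~r | p | s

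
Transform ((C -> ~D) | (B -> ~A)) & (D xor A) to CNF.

((C -> ~D) | (B -> ~A)) & (D xor A)
≡ (~C | ~D | (B -> ~A)) & (D xor A)   [eliminate ->]
≡ (~C | ~D | ~B | ~A) & (D xor A)   [eliminate ->]
≡ (~C | ~D | ~B | ~A) & (D | A) & ~(D & A)   [expand xor]
≡ (~C | ~D | ~B | ~A) & (D | A) & (~D | ~A)   [De Morgan]
≡ (D | A) & (~D | ~A)   [simplify]

(D | A) & (~D | ~A)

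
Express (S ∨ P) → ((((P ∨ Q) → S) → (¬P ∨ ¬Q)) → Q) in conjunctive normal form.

(S ∨ P) → ((((P ∨ Q) → S) → (¬P ∨ ¬Q)) → Q)
≡ ¬(S ∨ P) ∨ ((((P ∨ Q) → S) → (¬P ∨ ¬Q)) → Q)   [eliminate →]
≡ ¬(S ∨ P) ∨ ¬(((P ∨ Q) → S) → (¬P ∨ ¬Q)) ∨ Q   [eliminate →]
≡ ¬(S ∨ P) ∨ ¬(¬((P ∨ Q) → S) ∨ ¬P ∨ ¬Q) ∨ Q   [eliminate →]
≡ ¬(S ∨ P) ∨ ¬(¬(¬(P ∨ Q) ∨ S) ∨ ¬P ∨ ¬Q) ∨ Q   [eliminate →]
≡ (¬S ∧ ¬P) ∨ ¬(¬(¬(P ∨ Q) ∨ S) ∨ ¬P ∨ ¬Q) ∨ Q   [De Morgan]
≡ (¬S ∧ ¬P) ∨ (¬¬(¬(P ∨ Q) ∨ S) ∧ ¬¬P ∧ ¬¬Q) ∨ Q   [De Morgan]
≡ (¬S ∧ ¬P) ∨ ((¬(P ∨ Q) ∨ S) ∧ ¬¬P ∧ ¬¬Q) ∨ Q   [double negation]
≡ (¬S ∧ ¬P) ∨ (((¬P ∧ ¬Q) ∨ S) ∧ ¬¬P ∧ ¬¬Q) ∨ Q   [De Morgan]
≡ (¬S ∧ ¬P) ∨ (((¬P ∧ ¬Q) ∨ S) ∧ P ∧ ¬¬Q) ∨ Q   [double negation]
≡ (¬S ∧ ¬P) ∨ (((¬P ∧ ¬Q) ∨ S) ∧ P ∧ Q) ∨ Q   [double negation]
≡ (¬S ∨ ¬P ∨ S ∨ Q) ∧ (¬S ∨ ¬Q ∨ S ∨ Q) ∧ (¬S ∨ P ∨ Q) ∧ (¬S ∨ Q ∨ Q) ∧ (¬P ∨ ¬P ∨ S ∨ Q) ∧ (¬P ∨ ¬Q ∨ S ∨ Q) ∧ (¬P ∨ P ∨ Q) ∧ (¬P ∨ Q ∨ Q)   [distribute ∨ over ∧]
≡ (¬S ∨ Q) ∧ (¬P ∨ Q)   [simplify]

(¬S ∨ Q) ∧ (¬P ∨ Q)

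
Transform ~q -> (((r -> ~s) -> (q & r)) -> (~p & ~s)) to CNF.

q | ~r | ~s

~q -> (((r -> ~s) -> (q & r)) -> (~p & ~s))
≡ ~~q | (((r -> ~s) -> (q & r)) -> (~p & ~s))   [eliminate ->]
≡ ~~q | ~((r -> ~s) -> (q & r)) | (~p & ~s)   [eliminate ->]
≡ ~~q | ~(~(r -> ~s) | (q & r)) | (~p & ~s)   [eliminate ->]
≡ ~~q | ~(~(~r | ~s) | (q & r)) | (~p & ~s)   [eliminate ->]
≡ q | ~(~(~r | ~s) | (q & r)) | (~p & ~s)   [double negation]
≡ q | (~~(~r | ~s) & ~(q & r)) | (~p & ~s)   [De Morgan]
≡ q | ((~r | ~s) & ~(q & r)) | (~p & ~s)   [double negation]
≡ q | ((~r | ~s) & (~q | ~r)) | (~p & ~s)   [De Morgan]
≡ (q | ~r | ~s | ~p) & (q | ~r | ~s | ~s) & (q | ~q | ~r | ~p) & (q | ~q | ~r | ~s)   [distribute | over &]
≡ q | ~r | ~s   [simplify]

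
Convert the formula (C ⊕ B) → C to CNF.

(C ⊕ B) → C
= ¬(C ⊕ B) ∨ C
= ¬((C ∨ B) ∧ ¬(C ∧ B)) ∨ C
= ¬(C ∨ B) ∨ ¬¬(C ∧ B) ∨ C
= (¬C ∧ ¬B) ∨ ¬¬(C ∧ B) ∨ C
= (¬C ∧ ¬B) ∨ (C ∧ B) ∨ C
= (¬C ∨ C ∨ C) ∧ (¬C ∨ B ∨ C) ∧ (¬B ∨ C ∨ C) ∧ (¬B ∨ B ∨ C)
= ¬B ∨ C

¬B ∨ C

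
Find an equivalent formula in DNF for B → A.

B → A
⇔ ¬B ∨ A   [eliminate →]

¬B ∨ A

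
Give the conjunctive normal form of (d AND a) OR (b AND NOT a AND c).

(d OR b) AND (d OR NOT a) AND (d OR c) AND (a OR b) AND (a OR c)

(d AND a) OR (b AND NOT a AND c)
⇔ (d OR b) AND (d OR NOT a) AND (d OR c) AND (a OR b) AND (a OR NOT a) AND (a OR c)   [distribute OR over AND]
⇔ (d OR b) AND (d OR NOT a) AND (d OR c) AND (a OR b) AND (a OR c)   [simplify]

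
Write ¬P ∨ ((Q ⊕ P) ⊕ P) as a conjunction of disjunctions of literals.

¬P ∨ ((Q ⊕ P) ⊕ P)
≡ ¬P ∨ (((Q ⊕ P) ∨ P) ∧ ¬((Q ⊕ P) ∧ P))   [expand ⊕]
≡ ¬P ∨ ((((Q ∨ P) ∧ ¬(Q ∧ P)) ∨ P) ∧ ¬((Q ⊕ P) ∧ P))   [expand ⊕]
≡ ¬P ∨ ((((Q ∨ P) ∧ ¬(Q ∧ P)) ∨ P) ∧ ¬((Q ∨ P) ∧ ¬(Q ∧ P) ∧ P))   [expand ⊕]
≡ ¬P ∨ ((((Q ∨ P) ∧ (¬Q ∨ ¬P)) ∨ P) ∧ ¬((Q ∨ P) ∧ ¬(Q ∧ P) ∧ P))   [De Morgan]
≡ ¬P ∨ ((((Q ∨ P) ∧ (¬Q ∨ ¬P)) ∨ P) ∧ (¬(Q ∨ P) ∨ ¬¬(Q ∧ P) ∨ ¬P))   [De Morgan]
≡ ¬P ∨ ((((Q ∨ P) ∧ (¬Q ∨ ¬P)) ∨ P) ∧ ((¬Q ∧ ¬P) ∨ ¬¬(Q ∧ P) ∨ ¬P))   [De Morgan]
≡ ¬P ∨ ((((Q ∨ P) ∧ (¬Q ∨ ¬P)) ∨ P) ∧ ((¬Q ∧ ¬P) ∨ (Q ∧ P) ∨ ¬P))   [double negation]
≡ (¬P ∨ Q ∨ P ∨ P) ∧ (¬P ∨ ¬Q ∨ ¬P ∨ P) ∧ (¬P ∨ ¬Q ∨ Q ∨ ¬P) ∧ (¬P ∨ ¬Q ∨ P ∨ ¬P) ∧ (¬P ∨ ¬P ∨ Q ∨ ¬P) ∧ (¬P ∨ ¬P ∨ P ∨ ¬P)   [distribute ∨ over ∧]
≡ ¬P ∨ Q   [simplify]

¬P ∨ Q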